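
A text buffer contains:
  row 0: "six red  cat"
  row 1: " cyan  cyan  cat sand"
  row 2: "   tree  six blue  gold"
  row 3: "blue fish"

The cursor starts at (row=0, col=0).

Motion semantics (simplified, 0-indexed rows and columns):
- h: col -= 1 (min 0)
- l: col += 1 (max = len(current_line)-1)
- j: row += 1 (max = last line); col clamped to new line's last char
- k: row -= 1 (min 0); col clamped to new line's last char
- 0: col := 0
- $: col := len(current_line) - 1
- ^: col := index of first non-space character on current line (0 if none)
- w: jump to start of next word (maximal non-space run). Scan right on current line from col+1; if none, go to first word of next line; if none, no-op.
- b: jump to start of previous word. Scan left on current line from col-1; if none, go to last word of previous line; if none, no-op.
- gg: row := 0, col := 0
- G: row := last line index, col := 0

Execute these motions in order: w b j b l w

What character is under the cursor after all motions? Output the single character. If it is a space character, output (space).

Answer: c

Derivation:
After 1 (w): row=0 col=4 char='r'
After 2 (b): row=0 col=0 char='s'
After 3 (j): row=1 col=0 char='_'
After 4 (b): row=0 col=9 char='c'
After 5 (l): row=0 col=10 char='a'
After 6 (w): row=1 col=1 char='c'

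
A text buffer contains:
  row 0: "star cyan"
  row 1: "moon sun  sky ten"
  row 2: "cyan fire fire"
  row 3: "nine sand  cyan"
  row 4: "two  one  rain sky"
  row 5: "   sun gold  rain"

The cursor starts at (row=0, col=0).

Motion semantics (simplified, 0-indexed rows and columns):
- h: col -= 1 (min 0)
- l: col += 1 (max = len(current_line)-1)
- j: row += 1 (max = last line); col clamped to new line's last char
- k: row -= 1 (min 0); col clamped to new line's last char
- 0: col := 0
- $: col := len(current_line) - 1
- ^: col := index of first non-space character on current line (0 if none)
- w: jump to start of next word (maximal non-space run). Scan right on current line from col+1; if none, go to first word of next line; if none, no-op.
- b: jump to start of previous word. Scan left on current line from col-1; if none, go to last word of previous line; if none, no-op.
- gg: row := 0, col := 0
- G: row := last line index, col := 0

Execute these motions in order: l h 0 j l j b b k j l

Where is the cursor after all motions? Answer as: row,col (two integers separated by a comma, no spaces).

Answer: 1,9

Derivation:
After 1 (l): row=0 col=1 char='t'
After 2 (h): row=0 col=0 char='s'
After 3 (0): row=0 col=0 char='s'
After 4 (j): row=1 col=0 char='m'
After 5 (l): row=1 col=1 char='o'
After 6 (j): row=2 col=1 char='y'
After 7 (b): row=2 col=0 char='c'
After 8 (b): row=1 col=14 char='t'
After 9 (k): row=0 col=8 char='n'
After 10 (j): row=1 col=8 char='_'
After 11 (l): row=1 col=9 char='_'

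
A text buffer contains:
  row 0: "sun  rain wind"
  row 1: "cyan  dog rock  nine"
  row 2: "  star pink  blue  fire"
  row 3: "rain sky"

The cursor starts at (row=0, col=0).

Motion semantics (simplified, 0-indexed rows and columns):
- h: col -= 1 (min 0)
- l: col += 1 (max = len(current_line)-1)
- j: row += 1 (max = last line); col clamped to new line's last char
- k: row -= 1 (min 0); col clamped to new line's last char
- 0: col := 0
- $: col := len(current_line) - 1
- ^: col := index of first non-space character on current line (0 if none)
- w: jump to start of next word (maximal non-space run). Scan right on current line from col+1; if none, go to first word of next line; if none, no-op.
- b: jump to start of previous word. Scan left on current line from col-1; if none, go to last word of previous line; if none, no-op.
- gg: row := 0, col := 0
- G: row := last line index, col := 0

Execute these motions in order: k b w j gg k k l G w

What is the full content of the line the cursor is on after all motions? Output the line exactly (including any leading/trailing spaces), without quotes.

Answer: rain sky

Derivation:
After 1 (k): row=0 col=0 char='s'
After 2 (b): row=0 col=0 char='s'
After 3 (w): row=0 col=5 char='r'
After 4 (j): row=1 col=5 char='_'
After 5 (gg): row=0 col=0 char='s'
After 6 (k): row=0 col=0 char='s'
After 7 (k): row=0 col=0 char='s'
After 8 (l): row=0 col=1 char='u'
After 9 (G): row=3 col=0 char='r'
After 10 (w): row=3 col=5 char='s'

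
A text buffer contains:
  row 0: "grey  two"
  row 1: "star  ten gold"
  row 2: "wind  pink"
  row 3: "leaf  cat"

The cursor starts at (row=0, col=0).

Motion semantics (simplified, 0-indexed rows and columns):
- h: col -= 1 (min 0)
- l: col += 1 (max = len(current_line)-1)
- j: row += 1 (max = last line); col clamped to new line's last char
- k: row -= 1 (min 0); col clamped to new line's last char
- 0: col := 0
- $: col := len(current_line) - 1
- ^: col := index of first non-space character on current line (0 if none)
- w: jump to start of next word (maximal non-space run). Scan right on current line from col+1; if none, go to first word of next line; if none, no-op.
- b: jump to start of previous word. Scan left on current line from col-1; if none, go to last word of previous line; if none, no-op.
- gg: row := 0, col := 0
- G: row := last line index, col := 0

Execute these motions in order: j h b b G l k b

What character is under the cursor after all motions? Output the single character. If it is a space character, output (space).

Answer: w

Derivation:
After 1 (j): row=1 col=0 char='s'
After 2 (h): row=1 col=0 char='s'
After 3 (b): row=0 col=6 char='t'
After 4 (b): row=0 col=0 char='g'
After 5 (G): row=3 col=0 char='l'
After 6 (l): row=3 col=1 char='e'
After 7 (k): row=2 col=1 char='i'
After 8 (b): row=2 col=0 char='w'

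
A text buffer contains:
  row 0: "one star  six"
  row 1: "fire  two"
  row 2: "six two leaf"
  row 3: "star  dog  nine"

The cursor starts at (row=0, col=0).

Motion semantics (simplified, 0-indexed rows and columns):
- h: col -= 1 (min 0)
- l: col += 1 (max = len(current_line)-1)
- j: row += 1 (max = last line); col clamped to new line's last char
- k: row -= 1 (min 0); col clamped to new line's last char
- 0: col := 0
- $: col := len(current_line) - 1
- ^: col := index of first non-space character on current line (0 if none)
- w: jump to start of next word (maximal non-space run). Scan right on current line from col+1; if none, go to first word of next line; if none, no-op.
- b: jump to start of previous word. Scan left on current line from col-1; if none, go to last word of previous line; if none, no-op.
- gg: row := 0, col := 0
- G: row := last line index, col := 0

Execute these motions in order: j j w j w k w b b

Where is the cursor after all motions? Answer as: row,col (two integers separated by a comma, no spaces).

After 1 (j): row=1 col=0 char='f'
After 2 (j): row=2 col=0 char='s'
After 3 (w): row=2 col=4 char='t'
After 4 (j): row=3 col=4 char='_'
After 5 (w): row=3 col=6 char='d'
After 6 (k): row=2 col=6 char='o'
After 7 (w): row=2 col=8 char='l'
After 8 (b): row=2 col=4 char='t'
After 9 (b): row=2 col=0 char='s'

Answer: 2,0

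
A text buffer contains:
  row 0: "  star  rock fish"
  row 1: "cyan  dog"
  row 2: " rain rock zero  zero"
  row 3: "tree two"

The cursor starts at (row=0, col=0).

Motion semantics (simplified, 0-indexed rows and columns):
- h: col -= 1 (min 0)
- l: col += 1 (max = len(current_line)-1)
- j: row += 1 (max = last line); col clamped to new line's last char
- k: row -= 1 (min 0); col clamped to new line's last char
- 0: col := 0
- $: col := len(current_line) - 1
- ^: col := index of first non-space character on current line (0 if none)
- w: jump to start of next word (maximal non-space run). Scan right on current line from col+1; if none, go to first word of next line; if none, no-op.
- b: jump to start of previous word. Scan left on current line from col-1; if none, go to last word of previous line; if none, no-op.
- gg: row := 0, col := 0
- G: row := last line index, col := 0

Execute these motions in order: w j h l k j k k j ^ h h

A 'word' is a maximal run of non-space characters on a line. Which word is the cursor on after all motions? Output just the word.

After 1 (w): row=0 col=2 char='s'
After 2 (j): row=1 col=2 char='a'
After 3 (h): row=1 col=1 char='y'
After 4 (l): row=1 col=2 char='a'
After 5 (k): row=0 col=2 char='s'
After 6 (j): row=1 col=2 char='a'
After 7 (k): row=0 col=2 char='s'
After 8 (k): row=0 col=2 char='s'
After 9 (j): row=1 col=2 char='a'
After 10 (^): row=1 col=0 char='c'
After 11 (h): row=1 col=0 char='c'
After 12 (h): row=1 col=0 char='c'

Answer: cyan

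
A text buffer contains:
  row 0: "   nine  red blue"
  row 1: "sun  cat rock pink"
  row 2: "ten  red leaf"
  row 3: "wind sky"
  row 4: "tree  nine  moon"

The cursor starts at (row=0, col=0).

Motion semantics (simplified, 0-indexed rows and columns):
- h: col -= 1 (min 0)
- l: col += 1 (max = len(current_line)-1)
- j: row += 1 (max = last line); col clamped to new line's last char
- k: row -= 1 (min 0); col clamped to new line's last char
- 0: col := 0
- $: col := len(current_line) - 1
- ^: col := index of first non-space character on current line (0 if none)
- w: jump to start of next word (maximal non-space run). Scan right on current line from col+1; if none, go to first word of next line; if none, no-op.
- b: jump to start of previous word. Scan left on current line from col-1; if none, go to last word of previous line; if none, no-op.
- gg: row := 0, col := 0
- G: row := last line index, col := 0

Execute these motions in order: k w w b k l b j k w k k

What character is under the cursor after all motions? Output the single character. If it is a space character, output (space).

Answer: r

Derivation:
After 1 (k): row=0 col=0 char='_'
After 2 (w): row=0 col=3 char='n'
After 3 (w): row=0 col=9 char='r'
After 4 (b): row=0 col=3 char='n'
After 5 (k): row=0 col=3 char='n'
After 6 (l): row=0 col=4 char='i'
After 7 (b): row=0 col=3 char='n'
After 8 (j): row=1 col=3 char='_'
After 9 (k): row=0 col=3 char='n'
After 10 (w): row=0 col=9 char='r'
After 11 (k): row=0 col=9 char='r'
After 12 (k): row=0 col=9 char='r'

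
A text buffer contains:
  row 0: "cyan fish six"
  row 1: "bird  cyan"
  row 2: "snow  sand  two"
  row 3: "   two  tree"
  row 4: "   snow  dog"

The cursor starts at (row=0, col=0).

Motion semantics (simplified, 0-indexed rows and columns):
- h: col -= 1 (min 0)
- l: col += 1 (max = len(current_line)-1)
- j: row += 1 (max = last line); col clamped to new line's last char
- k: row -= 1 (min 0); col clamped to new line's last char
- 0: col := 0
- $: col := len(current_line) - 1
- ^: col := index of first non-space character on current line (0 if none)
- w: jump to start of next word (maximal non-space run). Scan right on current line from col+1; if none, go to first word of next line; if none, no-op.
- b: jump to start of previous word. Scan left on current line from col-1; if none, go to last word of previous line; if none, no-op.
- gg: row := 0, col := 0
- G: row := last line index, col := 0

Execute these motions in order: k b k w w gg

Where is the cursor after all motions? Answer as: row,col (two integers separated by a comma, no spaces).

Answer: 0,0

Derivation:
After 1 (k): row=0 col=0 char='c'
After 2 (b): row=0 col=0 char='c'
After 3 (k): row=0 col=0 char='c'
After 4 (w): row=0 col=5 char='f'
After 5 (w): row=0 col=10 char='s'
After 6 (gg): row=0 col=0 char='c'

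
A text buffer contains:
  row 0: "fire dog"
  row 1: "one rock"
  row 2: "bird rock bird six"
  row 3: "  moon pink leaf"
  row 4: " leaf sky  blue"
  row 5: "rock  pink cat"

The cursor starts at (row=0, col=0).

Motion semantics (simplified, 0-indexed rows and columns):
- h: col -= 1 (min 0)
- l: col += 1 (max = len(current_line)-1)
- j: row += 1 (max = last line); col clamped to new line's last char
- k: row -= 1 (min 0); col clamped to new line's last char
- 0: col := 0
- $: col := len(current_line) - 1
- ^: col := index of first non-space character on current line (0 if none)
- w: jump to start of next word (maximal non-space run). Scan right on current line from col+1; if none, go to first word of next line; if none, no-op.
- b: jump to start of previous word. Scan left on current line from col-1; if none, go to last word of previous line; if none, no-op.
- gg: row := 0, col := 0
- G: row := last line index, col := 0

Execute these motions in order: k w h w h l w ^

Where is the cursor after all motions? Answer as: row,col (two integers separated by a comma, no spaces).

Answer: 1,0

Derivation:
After 1 (k): row=0 col=0 char='f'
After 2 (w): row=0 col=5 char='d'
After 3 (h): row=0 col=4 char='_'
After 4 (w): row=0 col=5 char='d'
After 5 (h): row=0 col=4 char='_'
After 6 (l): row=0 col=5 char='d'
After 7 (w): row=1 col=0 char='o'
After 8 (^): row=1 col=0 char='o'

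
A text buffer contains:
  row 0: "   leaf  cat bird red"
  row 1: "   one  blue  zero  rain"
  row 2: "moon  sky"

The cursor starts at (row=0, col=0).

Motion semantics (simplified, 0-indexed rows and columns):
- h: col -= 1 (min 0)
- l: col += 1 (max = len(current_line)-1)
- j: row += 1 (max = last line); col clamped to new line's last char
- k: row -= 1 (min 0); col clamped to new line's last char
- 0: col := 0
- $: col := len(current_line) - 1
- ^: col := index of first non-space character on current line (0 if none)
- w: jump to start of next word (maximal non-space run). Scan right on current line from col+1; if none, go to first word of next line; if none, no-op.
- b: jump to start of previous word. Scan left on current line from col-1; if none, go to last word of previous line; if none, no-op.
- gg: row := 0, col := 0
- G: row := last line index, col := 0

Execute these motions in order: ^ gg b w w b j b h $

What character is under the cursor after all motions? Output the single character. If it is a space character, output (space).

After 1 (^): row=0 col=3 char='l'
After 2 (gg): row=0 col=0 char='_'
After 3 (b): row=0 col=0 char='_'
After 4 (w): row=0 col=3 char='l'
After 5 (w): row=0 col=9 char='c'
After 6 (b): row=0 col=3 char='l'
After 7 (j): row=1 col=3 char='o'
After 8 (b): row=0 col=18 char='r'
After 9 (h): row=0 col=17 char='_'
After 10 ($): row=0 col=20 char='d'

Answer: d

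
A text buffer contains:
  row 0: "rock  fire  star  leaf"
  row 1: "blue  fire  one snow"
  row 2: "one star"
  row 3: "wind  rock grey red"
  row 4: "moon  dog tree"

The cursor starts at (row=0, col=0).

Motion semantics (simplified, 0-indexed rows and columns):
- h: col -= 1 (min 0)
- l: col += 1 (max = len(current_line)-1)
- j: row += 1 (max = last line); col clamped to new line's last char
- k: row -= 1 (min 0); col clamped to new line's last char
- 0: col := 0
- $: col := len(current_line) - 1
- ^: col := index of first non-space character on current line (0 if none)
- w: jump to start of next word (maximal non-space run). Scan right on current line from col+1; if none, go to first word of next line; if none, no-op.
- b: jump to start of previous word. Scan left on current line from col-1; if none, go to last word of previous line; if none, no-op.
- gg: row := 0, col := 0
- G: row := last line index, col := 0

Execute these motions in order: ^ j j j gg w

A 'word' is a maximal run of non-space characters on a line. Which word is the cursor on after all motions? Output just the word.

Answer: fire

Derivation:
After 1 (^): row=0 col=0 char='r'
After 2 (j): row=1 col=0 char='b'
After 3 (j): row=2 col=0 char='o'
After 4 (j): row=3 col=0 char='w'
After 5 (gg): row=0 col=0 char='r'
After 6 (w): row=0 col=6 char='f'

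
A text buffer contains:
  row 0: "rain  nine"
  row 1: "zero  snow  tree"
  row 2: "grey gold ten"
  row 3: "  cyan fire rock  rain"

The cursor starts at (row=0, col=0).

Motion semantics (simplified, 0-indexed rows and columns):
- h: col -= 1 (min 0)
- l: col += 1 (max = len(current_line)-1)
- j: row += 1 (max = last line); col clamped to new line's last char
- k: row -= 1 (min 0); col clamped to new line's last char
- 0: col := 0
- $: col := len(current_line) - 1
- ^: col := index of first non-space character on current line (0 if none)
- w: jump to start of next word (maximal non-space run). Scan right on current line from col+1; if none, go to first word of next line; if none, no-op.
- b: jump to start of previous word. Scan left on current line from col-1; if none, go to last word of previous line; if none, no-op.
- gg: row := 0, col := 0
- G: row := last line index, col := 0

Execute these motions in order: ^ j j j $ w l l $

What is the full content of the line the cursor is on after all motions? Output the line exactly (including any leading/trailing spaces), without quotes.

Answer:   cyan fire rock  rain

Derivation:
After 1 (^): row=0 col=0 char='r'
After 2 (j): row=1 col=0 char='z'
After 3 (j): row=2 col=0 char='g'
After 4 (j): row=3 col=0 char='_'
After 5 ($): row=3 col=21 char='n'
After 6 (w): row=3 col=21 char='n'
After 7 (l): row=3 col=21 char='n'
After 8 (l): row=3 col=21 char='n'
After 9 ($): row=3 col=21 char='n'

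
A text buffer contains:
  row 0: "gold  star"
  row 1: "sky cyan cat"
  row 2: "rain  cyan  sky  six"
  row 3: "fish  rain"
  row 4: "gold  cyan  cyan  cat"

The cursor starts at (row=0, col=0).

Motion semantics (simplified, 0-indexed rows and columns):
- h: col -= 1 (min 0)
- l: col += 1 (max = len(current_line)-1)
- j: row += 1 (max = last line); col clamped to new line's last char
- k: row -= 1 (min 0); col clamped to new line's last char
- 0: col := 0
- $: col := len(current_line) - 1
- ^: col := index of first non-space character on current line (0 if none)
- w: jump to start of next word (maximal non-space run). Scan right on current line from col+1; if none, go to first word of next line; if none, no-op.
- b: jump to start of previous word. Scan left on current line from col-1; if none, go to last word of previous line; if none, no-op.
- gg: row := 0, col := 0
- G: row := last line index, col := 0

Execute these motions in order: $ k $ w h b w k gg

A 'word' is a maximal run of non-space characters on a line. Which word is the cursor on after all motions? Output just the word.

After 1 ($): row=0 col=9 char='r'
After 2 (k): row=0 col=9 char='r'
After 3 ($): row=0 col=9 char='r'
After 4 (w): row=1 col=0 char='s'
After 5 (h): row=1 col=0 char='s'
After 6 (b): row=0 col=6 char='s'
After 7 (w): row=1 col=0 char='s'
After 8 (k): row=0 col=0 char='g'
After 9 (gg): row=0 col=0 char='g'

Answer: gold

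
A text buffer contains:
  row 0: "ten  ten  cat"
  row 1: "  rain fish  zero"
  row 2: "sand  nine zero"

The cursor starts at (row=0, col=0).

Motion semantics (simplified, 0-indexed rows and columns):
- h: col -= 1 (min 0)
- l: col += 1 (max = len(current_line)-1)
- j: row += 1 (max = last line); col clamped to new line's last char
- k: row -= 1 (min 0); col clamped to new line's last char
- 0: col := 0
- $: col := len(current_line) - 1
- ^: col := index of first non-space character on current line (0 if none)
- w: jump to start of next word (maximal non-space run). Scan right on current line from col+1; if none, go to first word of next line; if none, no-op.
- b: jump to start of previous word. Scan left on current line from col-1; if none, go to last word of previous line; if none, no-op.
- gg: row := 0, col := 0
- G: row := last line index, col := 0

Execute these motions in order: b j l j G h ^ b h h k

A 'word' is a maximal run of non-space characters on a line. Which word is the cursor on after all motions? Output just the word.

Answer: cat

Derivation:
After 1 (b): row=0 col=0 char='t'
After 2 (j): row=1 col=0 char='_'
After 3 (l): row=1 col=1 char='_'
After 4 (j): row=2 col=1 char='a'
After 5 (G): row=2 col=0 char='s'
After 6 (h): row=2 col=0 char='s'
After 7 (^): row=2 col=0 char='s'
After 8 (b): row=1 col=13 char='z'
After 9 (h): row=1 col=12 char='_'
After 10 (h): row=1 col=11 char='_'
After 11 (k): row=0 col=11 char='a'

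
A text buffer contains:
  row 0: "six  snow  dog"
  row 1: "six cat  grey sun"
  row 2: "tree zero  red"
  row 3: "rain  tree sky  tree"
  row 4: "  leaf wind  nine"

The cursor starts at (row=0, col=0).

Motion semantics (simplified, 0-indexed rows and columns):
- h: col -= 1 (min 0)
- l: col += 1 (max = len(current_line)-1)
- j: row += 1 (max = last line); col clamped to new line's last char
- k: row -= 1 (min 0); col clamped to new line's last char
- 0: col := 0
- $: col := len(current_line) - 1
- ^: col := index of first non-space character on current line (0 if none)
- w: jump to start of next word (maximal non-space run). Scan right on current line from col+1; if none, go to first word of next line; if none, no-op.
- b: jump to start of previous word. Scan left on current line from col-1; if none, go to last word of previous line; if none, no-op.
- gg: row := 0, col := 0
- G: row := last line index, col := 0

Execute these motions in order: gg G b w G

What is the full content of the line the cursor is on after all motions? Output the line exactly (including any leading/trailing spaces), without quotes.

After 1 (gg): row=0 col=0 char='s'
After 2 (G): row=4 col=0 char='_'
After 3 (b): row=3 col=16 char='t'
After 4 (w): row=4 col=2 char='l'
After 5 (G): row=4 col=0 char='_'

Answer:   leaf wind  nine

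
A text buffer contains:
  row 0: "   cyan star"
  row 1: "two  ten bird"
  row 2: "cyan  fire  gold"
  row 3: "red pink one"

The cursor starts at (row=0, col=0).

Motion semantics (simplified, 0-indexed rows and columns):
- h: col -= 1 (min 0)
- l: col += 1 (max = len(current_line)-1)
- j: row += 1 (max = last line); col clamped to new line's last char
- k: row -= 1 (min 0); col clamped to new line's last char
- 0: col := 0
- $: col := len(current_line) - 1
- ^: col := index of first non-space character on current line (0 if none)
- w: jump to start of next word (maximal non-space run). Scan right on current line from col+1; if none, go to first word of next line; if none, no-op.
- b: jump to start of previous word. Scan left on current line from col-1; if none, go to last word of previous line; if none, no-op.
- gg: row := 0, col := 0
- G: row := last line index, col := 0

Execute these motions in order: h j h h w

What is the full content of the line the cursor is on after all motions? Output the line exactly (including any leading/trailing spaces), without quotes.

After 1 (h): row=0 col=0 char='_'
After 2 (j): row=1 col=0 char='t'
After 3 (h): row=1 col=0 char='t'
After 4 (h): row=1 col=0 char='t'
After 5 (w): row=1 col=5 char='t'

Answer: two  ten bird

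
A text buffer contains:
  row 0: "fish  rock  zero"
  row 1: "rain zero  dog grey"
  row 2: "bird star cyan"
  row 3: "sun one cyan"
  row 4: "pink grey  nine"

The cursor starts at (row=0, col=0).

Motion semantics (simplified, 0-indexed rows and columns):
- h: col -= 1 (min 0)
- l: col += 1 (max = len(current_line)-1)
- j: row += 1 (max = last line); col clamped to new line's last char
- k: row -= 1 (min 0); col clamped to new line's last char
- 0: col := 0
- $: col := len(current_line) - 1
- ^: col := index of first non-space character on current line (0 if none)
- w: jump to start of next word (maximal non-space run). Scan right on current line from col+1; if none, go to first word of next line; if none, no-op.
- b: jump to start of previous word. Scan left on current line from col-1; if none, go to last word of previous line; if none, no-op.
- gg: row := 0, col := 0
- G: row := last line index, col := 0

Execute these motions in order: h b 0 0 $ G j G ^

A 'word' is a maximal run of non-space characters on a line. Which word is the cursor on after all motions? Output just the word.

Answer: pink

Derivation:
After 1 (h): row=0 col=0 char='f'
After 2 (b): row=0 col=0 char='f'
After 3 (0): row=0 col=0 char='f'
After 4 (0): row=0 col=0 char='f'
After 5 ($): row=0 col=15 char='o'
After 6 (G): row=4 col=0 char='p'
After 7 (j): row=4 col=0 char='p'
After 8 (G): row=4 col=0 char='p'
After 9 (^): row=4 col=0 char='p'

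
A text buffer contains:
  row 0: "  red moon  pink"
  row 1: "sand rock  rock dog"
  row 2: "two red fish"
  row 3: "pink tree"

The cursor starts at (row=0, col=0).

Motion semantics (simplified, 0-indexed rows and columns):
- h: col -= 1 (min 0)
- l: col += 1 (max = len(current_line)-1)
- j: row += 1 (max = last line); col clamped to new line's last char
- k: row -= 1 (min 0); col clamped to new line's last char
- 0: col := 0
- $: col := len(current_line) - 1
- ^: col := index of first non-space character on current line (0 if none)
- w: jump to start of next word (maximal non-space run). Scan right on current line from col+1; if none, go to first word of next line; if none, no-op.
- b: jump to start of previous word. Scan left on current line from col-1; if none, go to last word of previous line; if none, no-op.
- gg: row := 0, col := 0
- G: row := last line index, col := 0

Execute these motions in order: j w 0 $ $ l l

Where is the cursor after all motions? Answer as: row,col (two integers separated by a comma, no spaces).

Answer: 1,18

Derivation:
After 1 (j): row=1 col=0 char='s'
After 2 (w): row=1 col=5 char='r'
After 3 (0): row=1 col=0 char='s'
After 4 ($): row=1 col=18 char='g'
After 5 ($): row=1 col=18 char='g'
After 6 (l): row=1 col=18 char='g'
After 7 (l): row=1 col=18 char='g'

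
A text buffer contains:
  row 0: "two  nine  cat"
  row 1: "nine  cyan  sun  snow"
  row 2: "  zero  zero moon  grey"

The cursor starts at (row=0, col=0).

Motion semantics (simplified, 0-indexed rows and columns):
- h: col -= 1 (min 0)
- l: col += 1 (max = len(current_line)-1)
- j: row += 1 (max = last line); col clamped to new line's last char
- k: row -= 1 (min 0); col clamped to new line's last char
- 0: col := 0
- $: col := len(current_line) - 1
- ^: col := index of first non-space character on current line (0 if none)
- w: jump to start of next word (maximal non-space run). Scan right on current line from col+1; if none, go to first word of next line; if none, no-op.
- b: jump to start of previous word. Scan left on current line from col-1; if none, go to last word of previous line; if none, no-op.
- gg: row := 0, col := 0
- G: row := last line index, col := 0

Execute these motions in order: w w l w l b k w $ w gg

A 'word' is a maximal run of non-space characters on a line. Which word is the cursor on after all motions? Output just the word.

After 1 (w): row=0 col=5 char='n'
After 2 (w): row=0 col=11 char='c'
After 3 (l): row=0 col=12 char='a'
After 4 (w): row=1 col=0 char='n'
After 5 (l): row=1 col=1 char='i'
After 6 (b): row=1 col=0 char='n'
After 7 (k): row=0 col=0 char='t'
After 8 (w): row=0 col=5 char='n'
After 9 ($): row=0 col=13 char='t'
After 10 (w): row=1 col=0 char='n'
After 11 (gg): row=0 col=0 char='t'

Answer: two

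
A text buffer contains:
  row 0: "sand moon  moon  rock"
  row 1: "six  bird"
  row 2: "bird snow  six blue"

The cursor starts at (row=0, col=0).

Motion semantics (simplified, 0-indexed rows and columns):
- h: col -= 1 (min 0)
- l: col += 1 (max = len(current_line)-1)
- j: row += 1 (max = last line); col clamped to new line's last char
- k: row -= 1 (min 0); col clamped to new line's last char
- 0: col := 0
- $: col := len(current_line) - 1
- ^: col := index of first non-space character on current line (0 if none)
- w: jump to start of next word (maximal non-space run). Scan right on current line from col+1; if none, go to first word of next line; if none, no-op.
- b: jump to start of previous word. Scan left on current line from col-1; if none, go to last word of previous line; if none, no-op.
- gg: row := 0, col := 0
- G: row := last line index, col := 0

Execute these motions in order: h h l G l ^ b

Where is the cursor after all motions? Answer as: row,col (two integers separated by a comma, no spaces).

After 1 (h): row=0 col=0 char='s'
After 2 (h): row=0 col=0 char='s'
After 3 (l): row=0 col=1 char='a'
After 4 (G): row=2 col=0 char='b'
After 5 (l): row=2 col=1 char='i'
After 6 (^): row=2 col=0 char='b'
After 7 (b): row=1 col=5 char='b'

Answer: 1,5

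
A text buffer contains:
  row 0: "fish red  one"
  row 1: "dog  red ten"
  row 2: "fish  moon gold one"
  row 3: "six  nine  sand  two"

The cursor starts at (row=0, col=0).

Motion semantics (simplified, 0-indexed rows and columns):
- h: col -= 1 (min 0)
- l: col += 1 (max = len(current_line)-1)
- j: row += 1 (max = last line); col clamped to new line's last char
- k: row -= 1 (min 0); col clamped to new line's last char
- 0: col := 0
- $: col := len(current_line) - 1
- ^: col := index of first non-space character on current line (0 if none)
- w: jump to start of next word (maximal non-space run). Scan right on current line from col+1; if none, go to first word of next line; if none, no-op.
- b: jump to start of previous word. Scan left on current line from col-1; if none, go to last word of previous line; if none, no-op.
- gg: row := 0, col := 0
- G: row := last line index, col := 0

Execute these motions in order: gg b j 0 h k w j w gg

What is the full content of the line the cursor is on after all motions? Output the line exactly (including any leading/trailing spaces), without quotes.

After 1 (gg): row=0 col=0 char='f'
After 2 (b): row=0 col=0 char='f'
After 3 (j): row=1 col=0 char='d'
After 4 (0): row=1 col=0 char='d'
After 5 (h): row=1 col=0 char='d'
After 6 (k): row=0 col=0 char='f'
After 7 (w): row=0 col=5 char='r'
After 8 (j): row=1 col=5 char='r'
After 9 (w): row=1 col=9 char='t'
After 10 (gg): row=0 col=0 char='f'

Answer: fish red  one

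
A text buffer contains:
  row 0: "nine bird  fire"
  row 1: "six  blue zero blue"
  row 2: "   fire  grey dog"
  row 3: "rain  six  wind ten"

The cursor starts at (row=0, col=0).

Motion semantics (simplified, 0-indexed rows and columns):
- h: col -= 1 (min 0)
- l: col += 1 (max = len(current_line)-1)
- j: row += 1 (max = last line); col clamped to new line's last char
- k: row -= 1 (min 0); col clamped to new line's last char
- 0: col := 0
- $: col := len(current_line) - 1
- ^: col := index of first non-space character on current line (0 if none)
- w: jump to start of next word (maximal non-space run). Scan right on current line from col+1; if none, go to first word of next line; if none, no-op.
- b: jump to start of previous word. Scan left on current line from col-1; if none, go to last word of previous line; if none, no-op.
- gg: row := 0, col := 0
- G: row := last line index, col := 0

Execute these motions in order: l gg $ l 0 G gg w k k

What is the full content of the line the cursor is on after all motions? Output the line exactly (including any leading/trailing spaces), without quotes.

After 1 (l): row=0 col=1 char='i'
After 2 (gg): row=0 col=0 char='n'
After 3 ($): row=0 col=14 char='e'
After 4 (l): row=0 col=14 char='e'
After 5 (0): row=0 col=0 char='n'
After 6 (G): row=3 col=0 char='r'
After 7 (gg): row=0 col=0 char='n'
After 8 (w): row=0 col=5 char='b'
After 9 (k): row=0 col=5 char='b'
After 10 (k): row=0 col=5 char='b'

Answer: nine bird  fire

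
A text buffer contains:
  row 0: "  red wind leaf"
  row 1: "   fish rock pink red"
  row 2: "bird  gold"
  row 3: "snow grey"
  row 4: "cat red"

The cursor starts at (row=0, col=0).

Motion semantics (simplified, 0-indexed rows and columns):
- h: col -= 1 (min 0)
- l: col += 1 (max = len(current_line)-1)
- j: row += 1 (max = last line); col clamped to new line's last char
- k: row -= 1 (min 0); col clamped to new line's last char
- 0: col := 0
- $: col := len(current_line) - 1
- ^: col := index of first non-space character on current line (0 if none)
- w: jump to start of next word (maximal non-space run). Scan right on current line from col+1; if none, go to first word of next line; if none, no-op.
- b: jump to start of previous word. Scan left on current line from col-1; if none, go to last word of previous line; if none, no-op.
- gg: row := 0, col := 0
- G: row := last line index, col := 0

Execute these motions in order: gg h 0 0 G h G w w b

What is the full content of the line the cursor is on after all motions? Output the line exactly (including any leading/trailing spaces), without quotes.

Answer: cat red

Derivation:
After 1 (gg): row=0 col=0 char='_'
After 2 (h): row=0 col=0 char='_'
After 3 (0): row=0 col=0 char='_'
After 4 (0): row=0 col=0 char='_'
After 5 (G): row=4 col=0 char='c'
After 6 (h): row=4 col=0 char='c'
After 7 (G): row=4 col=0 char='c'
After 8 (w): row=4 col=4 char='r'
After 9 (w): row=4 col=4 char='r'
After 10 (b): row=4 col=0 char='c'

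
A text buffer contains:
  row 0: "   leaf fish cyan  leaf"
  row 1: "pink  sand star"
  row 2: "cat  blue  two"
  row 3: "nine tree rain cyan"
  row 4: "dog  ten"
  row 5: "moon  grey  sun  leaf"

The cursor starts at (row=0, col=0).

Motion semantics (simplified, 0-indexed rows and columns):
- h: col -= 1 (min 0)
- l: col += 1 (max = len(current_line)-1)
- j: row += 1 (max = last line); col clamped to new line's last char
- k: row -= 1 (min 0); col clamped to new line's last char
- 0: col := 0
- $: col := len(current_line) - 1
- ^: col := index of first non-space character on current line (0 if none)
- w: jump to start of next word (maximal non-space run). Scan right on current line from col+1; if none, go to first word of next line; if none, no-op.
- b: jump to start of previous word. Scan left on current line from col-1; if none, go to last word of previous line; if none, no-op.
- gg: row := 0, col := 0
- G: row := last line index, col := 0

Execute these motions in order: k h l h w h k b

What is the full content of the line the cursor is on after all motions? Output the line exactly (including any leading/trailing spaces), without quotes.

After 1 (k): row=0 col=0 char='_'
After 2 (h): row=0 col=0 char='_'
After 3 (l): row=0 col=1 char='_'
After 4 (h): row=0 col=0 char='_'
After 5 (w): row=0 col=3 char='l'
After 6 (h): row=0 col=2 char='_'
After 7 (k): row=0 col=2 char='_'
After 8 (b): row=0 col=2 char='_'

Answer:    leaf fish cyan  leaf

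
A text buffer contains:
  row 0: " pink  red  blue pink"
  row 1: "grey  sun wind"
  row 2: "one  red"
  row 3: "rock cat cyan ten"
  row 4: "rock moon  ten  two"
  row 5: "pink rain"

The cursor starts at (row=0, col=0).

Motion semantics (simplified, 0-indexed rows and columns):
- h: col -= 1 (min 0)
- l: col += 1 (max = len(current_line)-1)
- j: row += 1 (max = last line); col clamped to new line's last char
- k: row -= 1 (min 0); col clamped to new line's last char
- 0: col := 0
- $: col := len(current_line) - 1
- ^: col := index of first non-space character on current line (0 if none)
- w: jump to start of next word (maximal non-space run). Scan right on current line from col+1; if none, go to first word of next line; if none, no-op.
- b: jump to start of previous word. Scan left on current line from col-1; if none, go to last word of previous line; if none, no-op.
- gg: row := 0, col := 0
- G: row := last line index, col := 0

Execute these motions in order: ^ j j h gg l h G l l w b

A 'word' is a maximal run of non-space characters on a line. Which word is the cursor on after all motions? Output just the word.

After 1 (^): row=0 col=1 char='p'
After 2 (j): row=1 col=1 char='r'
After 3 (j): row=2 col=1 char='n'
After 4 (h): row=2 col=0 char='o'
After 5 (gg): row=0 col=0 char='_'
After 6 (l): row=0 col=1 char='p'
After 7 (h): row=0 col=0 char='_'
After 8 (G): row=5 col=0 char='p'
After 9 (l): row=5 col=1 char='i'
After 10 (l): row=5 col=2 char='n'
After 11 (w): row=5 col=5 char='r'
After 12 (b): row=5 col=0 char='p'

Answer: pink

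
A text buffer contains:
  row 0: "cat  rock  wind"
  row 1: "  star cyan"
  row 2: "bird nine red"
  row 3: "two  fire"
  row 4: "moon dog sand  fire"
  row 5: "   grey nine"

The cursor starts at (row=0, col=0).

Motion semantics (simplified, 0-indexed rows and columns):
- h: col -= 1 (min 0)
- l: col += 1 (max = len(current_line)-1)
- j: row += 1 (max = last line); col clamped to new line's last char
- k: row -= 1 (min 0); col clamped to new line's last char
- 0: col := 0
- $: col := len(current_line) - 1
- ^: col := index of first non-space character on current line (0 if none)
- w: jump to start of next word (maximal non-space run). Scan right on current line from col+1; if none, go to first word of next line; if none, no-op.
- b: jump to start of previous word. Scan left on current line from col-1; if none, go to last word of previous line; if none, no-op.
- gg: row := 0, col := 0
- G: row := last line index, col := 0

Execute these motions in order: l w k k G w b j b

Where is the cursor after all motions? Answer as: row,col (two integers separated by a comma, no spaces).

Answer: 5,8

Derivation:
After 1 (l): row=0 col=1 char='a'
After 2 (w): row=0 col=5 char='r'
After 3 (k): row=0 col=5 char='r'
After 4 (k): row=0 col=5 char='r'
After 5 (G): row=5 col=0 char='_'
After 6 (w): row=5 col=3 char='g'
After 7 (b): row=4 col=15 char='f'
After 8 (j): row=5 col=11 char='e'
After 9 (b): row=5 col=8 char='n'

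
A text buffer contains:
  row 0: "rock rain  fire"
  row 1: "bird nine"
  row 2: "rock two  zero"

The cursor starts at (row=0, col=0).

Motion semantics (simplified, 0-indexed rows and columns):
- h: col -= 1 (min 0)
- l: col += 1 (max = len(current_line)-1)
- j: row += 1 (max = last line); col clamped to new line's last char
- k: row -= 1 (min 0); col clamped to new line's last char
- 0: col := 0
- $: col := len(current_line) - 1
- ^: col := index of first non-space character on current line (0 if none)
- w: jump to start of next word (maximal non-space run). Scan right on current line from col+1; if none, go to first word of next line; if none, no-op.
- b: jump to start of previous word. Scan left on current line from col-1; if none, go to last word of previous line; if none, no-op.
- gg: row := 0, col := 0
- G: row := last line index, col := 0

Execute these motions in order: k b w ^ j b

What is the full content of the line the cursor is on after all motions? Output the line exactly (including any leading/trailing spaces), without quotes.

Answer: rock rain  fire

Derivation:
After 1 (k): row=0 col=0 char='r'
After 2 (b): row=0 col=0 char='r'
After 3 (w): row=0 col=5 char='r'
After 4 (^): row=0 col=0 char='r'
After 5 (j): row=1 col=0 char='b'
After 6 (b): row=0 col=11 char='f'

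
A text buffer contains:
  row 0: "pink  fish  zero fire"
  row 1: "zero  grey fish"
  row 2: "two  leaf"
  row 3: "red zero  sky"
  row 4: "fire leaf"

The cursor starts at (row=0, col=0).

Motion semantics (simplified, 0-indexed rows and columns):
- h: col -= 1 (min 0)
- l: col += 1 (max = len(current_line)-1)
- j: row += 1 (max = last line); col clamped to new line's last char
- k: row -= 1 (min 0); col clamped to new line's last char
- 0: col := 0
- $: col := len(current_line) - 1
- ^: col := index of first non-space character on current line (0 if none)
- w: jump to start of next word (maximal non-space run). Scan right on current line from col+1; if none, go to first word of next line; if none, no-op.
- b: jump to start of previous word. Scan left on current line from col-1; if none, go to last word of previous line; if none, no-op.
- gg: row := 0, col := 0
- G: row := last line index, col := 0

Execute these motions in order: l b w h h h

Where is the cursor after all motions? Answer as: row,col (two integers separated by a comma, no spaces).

After 1 (l): row=0 col=1 char='i'
After 2 (b): row=0 col=0 char='p'
After 3 (w): row=0 col=6 char='f'
After 4 (h): row=0 col=5 char='_'
After 5 (h): row=0 col=4 char='_'
After 6 (h): row=0 col=3 char='k'

Answer: 0,3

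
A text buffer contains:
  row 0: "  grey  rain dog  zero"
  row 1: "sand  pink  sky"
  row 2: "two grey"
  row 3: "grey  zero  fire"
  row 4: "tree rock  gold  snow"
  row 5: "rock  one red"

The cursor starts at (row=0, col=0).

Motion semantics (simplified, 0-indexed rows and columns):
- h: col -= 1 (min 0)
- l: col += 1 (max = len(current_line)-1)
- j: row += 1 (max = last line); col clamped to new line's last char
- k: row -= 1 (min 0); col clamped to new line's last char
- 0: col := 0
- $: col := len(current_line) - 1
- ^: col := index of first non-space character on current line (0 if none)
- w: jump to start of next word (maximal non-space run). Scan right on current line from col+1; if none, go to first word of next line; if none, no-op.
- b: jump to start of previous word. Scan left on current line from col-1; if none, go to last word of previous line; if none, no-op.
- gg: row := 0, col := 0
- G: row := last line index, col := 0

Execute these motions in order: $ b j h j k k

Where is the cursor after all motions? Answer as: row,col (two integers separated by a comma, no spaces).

After 1 ($): row=0 col=21 char='o'
After 2 (b): row=0 col=18 char='z'
After 3 (j): row=1 col=14 char='y'
After 4 (h): row=1 col=13 char='k'
After 5 (j): row=2 col=7 char='y'
After 6 (k): row=1 col=7 char='i'
After 7 (k): row=0 col=7 char='_'

Answer: 0,7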